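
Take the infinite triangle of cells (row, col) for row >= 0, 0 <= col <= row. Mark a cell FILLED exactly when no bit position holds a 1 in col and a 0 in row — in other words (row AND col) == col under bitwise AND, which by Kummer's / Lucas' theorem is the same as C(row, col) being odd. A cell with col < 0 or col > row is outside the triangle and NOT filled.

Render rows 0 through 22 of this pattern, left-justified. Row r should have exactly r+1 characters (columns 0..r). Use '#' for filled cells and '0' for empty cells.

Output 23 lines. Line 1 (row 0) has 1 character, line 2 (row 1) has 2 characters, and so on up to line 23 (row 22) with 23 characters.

r0=0: #
r1=1: ##
r2=10: #0#
r3=11: ####
r4=100: #000#
r5=101: ##00##
r6=110: #0#0#0#
r7=111: ########
r8=1000: #0000000#
r9=1001: ##000000##
r10=1010: #0#00000#0#
r11=1011: ####0000####
r12=1100: #000#000#000#
r13=1101: ##00##00##00##
r14=1110: #0#0#0#0#0#0#0#
r15=1111: ################
r16=10000: #000000000000000#
r17=10001: ##00000000000000##
r18=10010: #0#0000000000000#0#
r19=10011: ####000000000000####
r20=10100: #000#00000000000#000#
r21=10101: ##00##0000000000##00##
r22=10110: #0#0#0#000000000#0#0#0#

Answer: #
##
#0#
####
#000#
##00##
#0#0#0#
########
#0000000#
##000000##
#0#00000#0#
####0000####
#000#000#000#
##00##00##00##
#0#0#0#0#0#0#0#
################
#000000000000000#
##00000000000000##
#0#0000000000000#0#
####000000000000####
#000#00000000000#000#
##00##0000000000##00##
#0#0#0#000000000#0#0#0#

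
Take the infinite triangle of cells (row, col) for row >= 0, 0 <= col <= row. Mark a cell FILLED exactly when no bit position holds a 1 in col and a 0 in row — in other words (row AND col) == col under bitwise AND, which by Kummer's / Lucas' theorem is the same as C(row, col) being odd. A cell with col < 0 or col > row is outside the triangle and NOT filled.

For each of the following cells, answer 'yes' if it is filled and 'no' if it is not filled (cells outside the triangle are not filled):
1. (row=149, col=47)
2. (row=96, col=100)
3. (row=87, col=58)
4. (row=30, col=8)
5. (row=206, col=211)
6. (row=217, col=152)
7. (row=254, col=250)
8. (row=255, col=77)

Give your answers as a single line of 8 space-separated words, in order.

Answer: no no no yes no yes yes yes

Derivation:
(149,47): row=0b10010101, col=0b101111, row AND col = 0b101 = 5; 5 != 47 -> empty
(96,100): col outside [0, 96] -> not filled
(87,58): row=0b1010111, col=0b111010, row AND col = 0b10010 = 18; 18 != 58 -> empty
(30,8): row=0b11110, col=0b1000, row AND col = 0b1000 = 8; 8 == 8 -> filled
(206,211): col outside [0, 206] -> not filled
(217,152): row=0b11011001, col=0b10011000, row AND col = 0b10011000 = 152; 152 == 152 -> filled
(254,250): row=0b11111110, col=0b11111010, row AND col = 0b11111010 = 250; 250 == 250 -> filled
(255,77): row=0b11111111, col=0b1001101, row AND col = 0b1001101 = 77; 77 == 77 -> filled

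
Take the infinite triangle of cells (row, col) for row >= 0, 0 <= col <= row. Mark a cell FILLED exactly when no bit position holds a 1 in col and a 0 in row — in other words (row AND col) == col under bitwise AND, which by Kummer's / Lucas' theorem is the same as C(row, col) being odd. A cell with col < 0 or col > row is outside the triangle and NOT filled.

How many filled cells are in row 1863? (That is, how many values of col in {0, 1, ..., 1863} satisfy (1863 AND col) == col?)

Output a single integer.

Answer: 128

Derivation:
1863 in binary = 11101000111
popcount(1863) = number of 1-bits in 11101000111 = 7
A col c satisfies (1863 AND c) == c iff every set bit of c is also set in 1863; each of the 7 set bits of 1863 can independently be on or off in c.
count = 2^7 = 128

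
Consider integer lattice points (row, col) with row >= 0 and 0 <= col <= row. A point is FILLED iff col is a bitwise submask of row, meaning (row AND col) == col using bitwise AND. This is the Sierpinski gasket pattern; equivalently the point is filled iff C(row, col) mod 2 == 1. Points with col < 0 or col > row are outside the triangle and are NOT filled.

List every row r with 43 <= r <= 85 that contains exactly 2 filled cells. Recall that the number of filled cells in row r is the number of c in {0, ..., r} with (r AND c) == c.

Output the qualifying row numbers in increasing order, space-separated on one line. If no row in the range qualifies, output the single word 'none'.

Row r has 2^popcount(r) filled cells, so we need popcount(r) = log2(2) = 1.
Scan r = 43..85 and keep those with exactly 1 one-bits:
r=43=101011 popcount=4 -> skip
r=44=101100 popcount=3 -> skip
r=45=101101 popcount=4 -> skip
r=46=101110 popcount=4 -> skip
r=47=101111 popcount=5 -> skip
r=48=110000 popcount=2 -> skip
r=49=110001 popcount=3 -> skip
r=50=110010 popcount=3 -> skip
r=51=110011 popcount=4 -> skip
r=52=110100 popcount=3 -> skip
r=53=110101 popcount=4 -> skip
r=54=110110 popcount=4 -> skip
r=55=110111 popcount=5 -> skip
r=56=111000 popcount=3 -> skip
r=57=111001 popcount=4 -> skip
r=58=111010 popcount=4 -> skip
r=59=111011 popcount=5 -> skip
r=60=111100 popcount=4 -> skip
r=61=111101 popcount=5 -> skip
r=62=111110 popcount=5 -> skip
r=63=111111 popcount=6 -> skip
r=64=1000000 popcount=1 -> KEEP
r=65=1000001 popcount=2 -> skip
r=66=1000010 popcount=2 -> skip
r=67=1000011 popcount=3 -> skip
r=68=1000100 popcount=2 -> skip
r=69=1000101 popcount=3 -> skip
r=70=1000110 popcount=3 -> skip
r=71=1000111 popcount=4 -> skip
r=72=1001000 popcount=2 -> skip
r=73=1001001 popcount=3 -> skip
r=74=1001010 popcount=3 -> skip
r=75=1001011 popcount=4 -> skip
r=76=1001100 popcount=3 -> skip
r=77=1001101 popcount=4 -> skip
r=78=1001110 popcount=4 -> skip
r=79=1001111 popcount=5 -> skip
r=80=1010000 popcount=2 -> skip
r=81=1010001 popcount=3 -> skip
r=82=1010010 popcount=3 -> skip
r=83=1010011 popcount=4 -> skip
r=84=1010100 popcount=3 -> skip
r=85=1010101 popcount=4 -> skip
Kept rows: 64

Answer: 64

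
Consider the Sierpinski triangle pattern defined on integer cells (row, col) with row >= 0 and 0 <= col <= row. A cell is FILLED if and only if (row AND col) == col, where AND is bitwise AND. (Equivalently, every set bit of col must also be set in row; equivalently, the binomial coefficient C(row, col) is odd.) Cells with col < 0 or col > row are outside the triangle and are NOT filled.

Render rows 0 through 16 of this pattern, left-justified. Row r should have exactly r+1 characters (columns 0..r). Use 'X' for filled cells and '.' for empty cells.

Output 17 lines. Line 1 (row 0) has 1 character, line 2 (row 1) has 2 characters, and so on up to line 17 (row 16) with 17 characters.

Answer: X
XX
X.X
XXXX
X...X
XX..XX
X.X.X.X
XXXXXXXX
X.......X
XX......XX
X.X.....X.X
XXXX....XXXX
X...X...X...X
XX..XX..XX..XX
X.X.X.X.X.X.X.X
XXXXXXXXXXXXXXXX
X...............X

Derivation:
r0=0: X
r1=1: XX
r2=10: X.X
r3=11: XXXX
r4=100: X...X
r5=101: XX..XX
r6=110: X.X.X.X
r7=111: XXXXXXXX
r8=1000: X.......X
r9=1001: XX......XX
r10=1010: X.X.....X.X
r11=1011: XXXX....XXXX
r12=1100: X...X...X...X
r13=1101: XX..XX..XX..XX
r14=1110: X.X.X.X.X.X.X.X
r15=1111: XXXXXXXXXXXXXXXX
r16=10000: X...............X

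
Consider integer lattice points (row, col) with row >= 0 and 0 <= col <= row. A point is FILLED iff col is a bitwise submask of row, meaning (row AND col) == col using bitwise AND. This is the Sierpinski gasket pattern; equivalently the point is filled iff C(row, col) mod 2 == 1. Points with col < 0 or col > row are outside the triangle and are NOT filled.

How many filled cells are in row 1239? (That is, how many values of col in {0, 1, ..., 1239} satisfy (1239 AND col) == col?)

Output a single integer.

1239 in binary = 10011010111
popcount(1239) = number of 1-bits in 10011010111 = 7
A col c satisfies (1239 AND c) == c iff every set bit of c is also set in 1239; each of the 7 set bits of 1239 can independently be on or off in c.
count = 2^7 = 128

Answer: 128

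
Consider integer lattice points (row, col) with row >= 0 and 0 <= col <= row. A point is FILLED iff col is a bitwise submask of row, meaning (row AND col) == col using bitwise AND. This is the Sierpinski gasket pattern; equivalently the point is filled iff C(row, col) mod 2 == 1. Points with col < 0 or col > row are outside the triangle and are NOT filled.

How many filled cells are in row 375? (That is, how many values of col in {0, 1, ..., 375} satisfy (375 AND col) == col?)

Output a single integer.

Answer: 128

Derivation:
375 in binary = 101110111
popcount(375) = number of 1-bits in 101110111 = 7
A col c satisfies (375 AND c) == c iff every set bit of c is also set in 375; each of the 7 set bits of 375 can independently be on or off in c.
count = 2^7 = 128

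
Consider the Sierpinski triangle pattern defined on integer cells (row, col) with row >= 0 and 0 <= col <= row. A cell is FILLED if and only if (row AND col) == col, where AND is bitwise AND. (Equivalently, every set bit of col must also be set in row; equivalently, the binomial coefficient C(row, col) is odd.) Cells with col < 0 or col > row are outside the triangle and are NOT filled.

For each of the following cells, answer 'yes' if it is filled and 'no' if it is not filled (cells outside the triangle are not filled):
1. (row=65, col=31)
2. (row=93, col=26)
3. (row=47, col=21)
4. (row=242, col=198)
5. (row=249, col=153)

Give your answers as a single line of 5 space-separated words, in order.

Answer: no no no no yes

Derivation:
(65,31): row=0b1000001, col=0b11111, row AND col = 0b1 = 1; 1 != 31 -> empty
(93,26): row=0b1011101, col=0b11010, row AND col = 0b11000 = 24; 24 != 26 -> empty
(47,21): row=0b101111, col=0b10101, row AND col = 0b101 = 5; 5 != 21 -> empty
(242,198): row=0b11110010, col=0b11000110, row AND col = 0b11000010 = 194; 194 != 198 -> empty
(249,153): row=0b11111001, col=0b10011001, row AND col = 0b10011001 = 153; 153 == 153 -> filled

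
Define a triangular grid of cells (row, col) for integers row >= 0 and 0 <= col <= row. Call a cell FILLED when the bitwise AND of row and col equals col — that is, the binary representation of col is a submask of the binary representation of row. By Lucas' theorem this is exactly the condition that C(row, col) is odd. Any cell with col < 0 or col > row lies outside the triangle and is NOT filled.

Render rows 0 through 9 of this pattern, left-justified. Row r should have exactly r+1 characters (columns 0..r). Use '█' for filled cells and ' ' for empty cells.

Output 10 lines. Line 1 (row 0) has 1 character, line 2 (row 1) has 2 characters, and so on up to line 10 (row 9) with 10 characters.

r0=0: █
r1=1: ██
r2=10: █ █
r3=11: ████
r4=100: █   █
r5=101: ██  ██
r6=110: █ █ █ █
r7=111: ████████
r8=1000: █       █
r9=1001: ██      ██

Answer: █
██
█ █
████
█   █
██  ██
█ █ █ █
████████
█       █
██      ██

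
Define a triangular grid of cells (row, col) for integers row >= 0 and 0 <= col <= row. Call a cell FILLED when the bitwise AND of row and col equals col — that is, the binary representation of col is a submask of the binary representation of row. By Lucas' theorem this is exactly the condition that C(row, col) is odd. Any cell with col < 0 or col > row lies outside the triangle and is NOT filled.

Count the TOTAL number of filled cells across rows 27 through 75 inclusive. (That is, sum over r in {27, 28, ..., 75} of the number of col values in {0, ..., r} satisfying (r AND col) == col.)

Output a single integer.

Answer: 664

Derivation:
r27=11011 pc4: +16 =16
r28=11100 pc3: +8 =24
r29=11101 pc4: +16 =40
r30=11110 pc4: +16 =56
r31=11111 pc5: +32 =88
r32=100000 pc1: +2 =90
r33=100001 pc2: +4 =94
r34=100010 pc2: +4 =98
r35=100011 pc3: +8 =106
r36=100100 pc2: +4 =110
r37=100101 pc3: +8 =118
r38=100110 pc3: +8 =126
r39=100111 pc4: +16 =142
r40=101000 pc2: +4 =146
r41=101001 pc3: +8 =154
r42=101010 pc3: +8 =162
r43=101011 pc4: +16 =178
r44=101100 pc3: +8 =186
r45=101101 pc4: +16 =202
r46=101110 pc4: +16 =218
r47=101111 pc5: +32 =250
r48=110000 pc2: +4 =254
r49=110001 pc3: +8 =262
r50=110010 pc3: +8 =270
r51=110011 pc4: +16 =286
r52=110100 pc3: +8 =294
r53=110101 pc4: +16 =310
r54=110110 pc4: +16 =326
r55=110111 pc5: +32 =358
r56=111000 pc3: +8 =366
r57=111001 pc4: +16 =382
r58=111010 pc4: +16 =398
r59=111011 pc5: +32 =430
r60=111100 pc4: +16 =446
r61=111101 pc5: +32 =478
r62=111110 pc5: +32 =510
r63=111111 pc6: +64 =574
r64=1000000 pc1: +2 =576
r65=1000001 pc2: +4 =580
r66=1000010 pc2: +4 =584
r67=1000011 pc3: +8 =592
r68=1000100 pc2: +4 =596
r69=1000101 pc3: +8 =604
r70=1000110 pc3: +8 =612
r71=1000111 pc4: +16 =628
r72=1001000 pc2: +4 =632
r73=1001001 pc3: +8 =640
r74=1001010 pc3: +8 =648
r75=1001011 pc4: +16 =664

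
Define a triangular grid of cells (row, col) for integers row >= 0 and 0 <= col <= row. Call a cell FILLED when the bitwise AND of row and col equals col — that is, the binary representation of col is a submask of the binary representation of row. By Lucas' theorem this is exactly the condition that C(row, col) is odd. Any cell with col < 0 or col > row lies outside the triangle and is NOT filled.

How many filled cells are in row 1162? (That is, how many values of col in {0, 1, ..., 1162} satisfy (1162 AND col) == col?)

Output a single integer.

1162 in binary = 10010001010
popcount(1162) = number of 1-bits in 10010001010 = 4
A col c satisfies (1162 AND c) == c iff every set bit of c is also set in 1162; each of the 4 set bits of 1162 can independently be on or off in c.
count = 2^4 = 16

Answer: 16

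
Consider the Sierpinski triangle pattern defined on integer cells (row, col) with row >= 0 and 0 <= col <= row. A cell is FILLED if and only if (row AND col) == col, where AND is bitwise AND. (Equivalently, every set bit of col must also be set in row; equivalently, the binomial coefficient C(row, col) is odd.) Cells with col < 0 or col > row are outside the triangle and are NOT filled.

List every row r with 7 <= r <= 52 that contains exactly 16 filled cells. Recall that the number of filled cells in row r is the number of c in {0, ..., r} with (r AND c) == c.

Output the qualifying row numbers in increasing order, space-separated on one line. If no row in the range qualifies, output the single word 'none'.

Row r has 2^popcount(r) filled cells, so we need popcount(r) = log2(16) = 4.
Scan r = 7..52 and keep those with exactly 4 one-bits:
r=7=111 popcount=3 -> skip
r=8=1000 popcount=1 -> skip
r=9=1001 popcount=2 -> skip
r=10=1010 popcount=2 -> skip
r=11=1011 popcount=3 -> skip
r=12=1100 popcount=2 -> skip
r=13=1101 popcount=3 -> skip
r=14=1110 popcount=3 -> skip
r=15=1111 popcount=4 -> KEEP
r=16=10000 popcount=1 -> skip
r=17=10001 popcount=2 -> skip
r=18=10010 popcount=2 -> skip
r=19=10011 popcount=3 -> skip
r=20=10100 popcount=2 -> skip
r=21=10101 popcount=3 -> skip
r=22=10110 popcount=3 -> skip
r=23=10111 popcount=4 -> KEEP
r=24=11000 popcount=2 -> skip
r=25=11001 popcount=3 -> skip
r=26=11010 popcount=3 -> skip
r=27=11011 popcount=4 -> KEEP
r=28=11100 popcount=3 -> skip
r=29=11101 popcount=4 -> KEEP
r=30=11110 popcount=4 -> KEEP
r=31=11111 popcount=5 -> skip
r=32=100000 popcount=1 -> skip
r=33=100001 popcount=2 -> skip
r=34=100010 popcount=2 -> skip
r=35=100011 popcount=3 -> skip
r=36=100100 popcount=2 -> skip
r=37=100101 popcount=3 -> skip
r=38=100110 popcount=3 -> skip
r=39=100111 popcount=4 -> KEEP
r=40=101000 popcount=2 -> skip
r=41=101001 popcount=3 -> skip
r=42=101010 popcount=3 -> skip
r=43=101011 popcount=4 -> KEEP
r=44=101100 popcount=3 -> skip
r=45=101101 popcount=4 -> KEEP
r=46=101110 popcount=4 -> KEEP
r=47=101111 popcount=5 -> skip
r=48=110000 popcount=2 -> skip
r=49=110001 popcount=3 -> skip
r=50=110010 popcount=3 -> skip
r=51=110011 popcount=4 -> KEEP
r=52=110100 popcount=3 -> skip
Kept rows: 15 23 27 29 30 39 43 45 46 51

Answer: 15 23 27 29 30 39 43 45 46 51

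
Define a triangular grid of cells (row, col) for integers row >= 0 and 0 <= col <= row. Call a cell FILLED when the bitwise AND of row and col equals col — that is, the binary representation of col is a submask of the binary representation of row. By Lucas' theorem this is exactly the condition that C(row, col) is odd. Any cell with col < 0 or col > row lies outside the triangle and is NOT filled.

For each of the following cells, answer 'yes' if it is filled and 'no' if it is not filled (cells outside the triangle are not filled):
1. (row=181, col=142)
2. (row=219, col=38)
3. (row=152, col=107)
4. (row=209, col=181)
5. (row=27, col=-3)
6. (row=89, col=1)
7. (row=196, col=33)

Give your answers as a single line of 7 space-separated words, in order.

(181,142): row=0b10110101, col=0b10001110, row AND col = 0b10000100 = 132; 132 != 142 -> empty
(219,38): row=0b11011011, col=0b100110, row AND col = 0b10 = 2; 2 != 38 -> empty
(152,107): row=0b10011000, col=0b1101011, row AND col = 0b1000 = 8; 8 != 107 -> empty
(209,181): row=0b11010001, col=0b10110101, row AND col = 0b10010001 = 145; 145 != 181 -> empty
(27,-3): col outside [0, 27] -> not filled
(89,1): row=0b1011001, col=0b1, row AND col = 0b1 = 1; 1 == 1 -> filled
(196,33): row=0b11000100, col=0b100001, row AND col = 0b0 = 0; 0 != 33 -> empty

Answer: no no no no no yes no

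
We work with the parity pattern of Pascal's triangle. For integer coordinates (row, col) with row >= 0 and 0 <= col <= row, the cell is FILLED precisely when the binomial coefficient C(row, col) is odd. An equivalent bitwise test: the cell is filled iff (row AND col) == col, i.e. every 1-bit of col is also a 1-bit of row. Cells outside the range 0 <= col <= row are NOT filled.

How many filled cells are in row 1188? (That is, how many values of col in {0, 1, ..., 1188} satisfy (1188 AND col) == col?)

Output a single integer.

Answer: 16

Derivation:
1188 in binary = 10010100100
popcount(1188) = number of 1-bits in 10010100100 = 4
A col c satisfies (1188 AND c) == c iff every set bit of c is also set in 1188; each of the 4 set bits of 1188 can independently be on or off in c.
count = 2^4 = 16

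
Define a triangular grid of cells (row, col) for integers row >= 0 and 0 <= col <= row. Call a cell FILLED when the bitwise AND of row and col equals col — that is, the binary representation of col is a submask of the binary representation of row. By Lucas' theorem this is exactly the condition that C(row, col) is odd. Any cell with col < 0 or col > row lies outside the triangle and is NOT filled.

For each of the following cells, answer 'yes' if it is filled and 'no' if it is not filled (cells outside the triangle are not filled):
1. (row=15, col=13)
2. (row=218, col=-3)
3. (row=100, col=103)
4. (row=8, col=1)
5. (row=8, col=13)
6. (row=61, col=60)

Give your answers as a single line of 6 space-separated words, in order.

(15,13): row=0b1111, col=0b1101, row AND col = 0b1101 = 13; 13 == 13 -> filled
(218,-3): col outside [0, 218] -> not filled
(100,103): col outside [0, 100] -> not filled
(8,1): row=0b1000, col=0b1, row AND col = 0b0 = 0; 0 != 1 -> empty
(8,13): col outside [0, 8] -> not filled
(61,60): row=0b111101, col=0b111100, row AND col = 0b111100 = 60; 60 == 60 -> filled

Answer: yes no no no no yes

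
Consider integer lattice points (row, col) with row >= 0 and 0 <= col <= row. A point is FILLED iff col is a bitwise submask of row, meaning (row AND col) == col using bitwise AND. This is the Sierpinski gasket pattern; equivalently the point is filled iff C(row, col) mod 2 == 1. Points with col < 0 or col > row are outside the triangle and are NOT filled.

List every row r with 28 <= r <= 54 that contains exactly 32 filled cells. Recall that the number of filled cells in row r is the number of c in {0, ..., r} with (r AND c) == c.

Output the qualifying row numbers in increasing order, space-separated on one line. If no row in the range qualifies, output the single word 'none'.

Row r has 2^popcount(r) filled cells, so we need popcount(r) = log2(32) = 5.
Scan r = 28..54 and keep those with exactly 5 one-bits:
r=28=11100 popcount=3 -> skip
r=29=11101 popcount=4 -> skip
r=30=11110 popcount=4 -> skip
r=31=11111 popcount=5 -> KEEP
r=32=100000 popcount=1 -> skip
r=33=100001 popcount=2 -> skip
r=34=100010 popcount=2 -> skip
r=35=100011 popcount=3 -> skip
r=36=100100 popcount=2 -> skip
r=37=100101 popcount=3 -> skip
r=38=100110 popcount=3 -> skip
r=39=100111 popcount=4 -> skip
r=40=101000 popcount=2 -> skip
r=41=101001 popcount=3 -> skip
r=42=101010 popcount=3 -> skip
r=43=101011 popcount=4 -> skip
r=44=101100 popcount=3 -> skip
r=45=101101 popcount=4 -> skip
r=46=101110 popcount=4 -> skip
r=47=101111 popcount=5 -> KEEP
r=48=110000 popcount=2 -> skip
r=49=110001 popcount=3 -> skip
r=50=110010 popcount=3 -> skip
r=51=110011 popcount=4 -> skip
r=52=110100 popcount=3 -> skip
r=53=110101 popcount=4 -> skip
r=54=110110 popcount=4 -> skip
Kept rows: 31 47

Answer: 31 47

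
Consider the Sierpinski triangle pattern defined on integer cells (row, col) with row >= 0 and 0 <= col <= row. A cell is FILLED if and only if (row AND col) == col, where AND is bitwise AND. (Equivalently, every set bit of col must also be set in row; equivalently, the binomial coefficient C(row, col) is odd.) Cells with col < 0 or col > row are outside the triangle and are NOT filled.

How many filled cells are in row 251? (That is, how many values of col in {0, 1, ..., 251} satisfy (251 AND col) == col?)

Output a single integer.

251 in binary = 11111011
popcount(251) = number of 1-bits in 11111011 = 7
A col c satisfies (251 AND c) == c iff every set bit of c is also set in 251; each of the 7 set bits of 251 can independently be on or off in c.
count = 2^7 = 128

Answer: 128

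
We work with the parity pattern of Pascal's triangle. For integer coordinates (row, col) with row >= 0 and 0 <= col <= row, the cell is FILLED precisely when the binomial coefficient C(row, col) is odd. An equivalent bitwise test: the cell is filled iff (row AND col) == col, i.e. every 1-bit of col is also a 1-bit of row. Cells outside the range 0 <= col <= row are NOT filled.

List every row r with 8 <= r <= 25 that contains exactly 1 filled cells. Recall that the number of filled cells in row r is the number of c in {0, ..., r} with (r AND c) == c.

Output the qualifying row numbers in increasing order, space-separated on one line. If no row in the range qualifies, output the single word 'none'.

Answer: none

Derivation:
Row r has 2^popcount(r) filled cells, so we need popcount(r) = log2(1) = 0.
Scan r = 8..25 and keep those with exactly 0 one-bits:
r=8=1000 popcount=1 -> skip
r=9=1001 popcount=2 -> skip
r=10=1010 popcount=2 -> skip
r=11=1011 popcount=3 -> skip
r=12=1100 popcount=2 -> skip
r=13=1101 popcount=3 -> skip
r=14=1110 popcount=3 -> skip
r=15=1111 popcount=4 -> skip
r=16=10000 popcount=1 -> skip
r=17=10001 popcount=2 -> skip
r=18=10010 popcount=2 -> skip
r=19=10011 popcount=3 -> skip
r=20=10100 popcount=2 -> skip
r=21=10101 popcount=3 -> skip
r=22=10110 popcount=3 -> skip
r=23=10111 popcount=4 -> skip
r=24=11000 popcount=2 -> skip
r=25=11001 popcount=3 -> skip
Kept rows: none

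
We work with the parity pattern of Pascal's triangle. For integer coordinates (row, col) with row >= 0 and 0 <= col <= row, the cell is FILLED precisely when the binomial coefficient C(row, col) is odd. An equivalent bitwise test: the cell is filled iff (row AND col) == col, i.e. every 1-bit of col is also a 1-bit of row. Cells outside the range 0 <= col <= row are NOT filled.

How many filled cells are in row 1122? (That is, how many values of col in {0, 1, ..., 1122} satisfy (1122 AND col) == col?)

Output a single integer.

1122 in binary = 10001100010
popcount(1122) = number of 1-bits in 10001100010 = 4
A col c satisfies (1122 AND c) == c iff every set bit of c is also set in 1122; each of the 4 set bits of 1122 can independently be on or off in c.
count = 2^4 = 16

Answer: 16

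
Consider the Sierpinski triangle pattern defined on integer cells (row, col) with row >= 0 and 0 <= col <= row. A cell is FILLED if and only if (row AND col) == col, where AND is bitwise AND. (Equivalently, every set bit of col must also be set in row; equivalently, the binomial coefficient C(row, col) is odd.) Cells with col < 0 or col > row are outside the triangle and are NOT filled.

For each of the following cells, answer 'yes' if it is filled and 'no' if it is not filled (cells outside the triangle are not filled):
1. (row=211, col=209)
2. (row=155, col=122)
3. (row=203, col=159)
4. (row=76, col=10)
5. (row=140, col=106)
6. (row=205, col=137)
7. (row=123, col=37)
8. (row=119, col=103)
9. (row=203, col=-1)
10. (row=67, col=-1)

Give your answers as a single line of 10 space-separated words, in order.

Answer: yes no no no no yes no yes no no

Derivation:
(211,209): row=0b11010011, col=0b11010001, row AND col = 0b11010001 = 209; 209 == 209 -> filled
(155,122): row=0b10011011, col=0b1111010, row AND col = 0b11010 = 26; 26 != 122 -> empty
(203,159): row=0b11001011, col=0b10011111, row AND col = 0b10001011 = 139; 139 != 159 -> empty
(76,10): row=0b1001100, col=0b1010, row AND col = 0b1000 = 8; 8 != 10 -> empty
(140,106): row=0b10001100, col=0b1101010, row AND col = 0b1000 = 8; 8 != 106 -> empty
(205,137): row=0b11001101, col=0b10001001, row AND col = 0b10001001 = 137; 137 == 137 -> filled
(123,37): row=0b1111011, col=0b100101, row AND col = 0b100001 = 33; 33 != 37 -> empty
(119,103): row=0b1110111, col=0b1100111, row AND col = 0b1100111 = 103; 103 == 103 -> filled
(203,-1): col outside [0, 203] -> not filled
(67,-1): col outside [0, 67] -> not filled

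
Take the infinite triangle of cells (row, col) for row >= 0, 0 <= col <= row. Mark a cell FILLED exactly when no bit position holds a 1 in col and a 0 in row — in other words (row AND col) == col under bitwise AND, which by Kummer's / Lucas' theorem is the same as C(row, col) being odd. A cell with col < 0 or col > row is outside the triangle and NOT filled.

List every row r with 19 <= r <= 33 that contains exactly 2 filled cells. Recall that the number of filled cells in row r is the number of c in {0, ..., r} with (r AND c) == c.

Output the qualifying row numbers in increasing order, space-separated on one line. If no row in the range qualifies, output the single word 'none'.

Answer: 32

Derivation:
Row r has 2^popcount(r) filled cells, so we need popcount(r) = log2(2) = 1.
Scan r = 19..33 and keep those with exactly 1 one-bits:
r=19=10011 popcount=3 -> skip
r=20=10100 popcount=2 -> skip
r=21=10101 popcount=3 -> skip
r=22=10110 popcount=3 -> skip
r=23=10111 popcount=4 -> skip
r=24=11000 popcount=2 -> skip
r=25=11001 popcount=3 -> skip
r=26=11010 popcount=3 -> skip
r=27=11011 popcount=4 -> skip
r=28=11100 popcount=3 -> skip
r=29=11101 popcount=4 -> skip
r=30=11110 popcount=4 -> skip
r=31=11111 popcount=5 -> skip
r=32=100000 popcount=1 -> KEEP
r=33=100001 popcount=2 -> skip
Kept rows: 32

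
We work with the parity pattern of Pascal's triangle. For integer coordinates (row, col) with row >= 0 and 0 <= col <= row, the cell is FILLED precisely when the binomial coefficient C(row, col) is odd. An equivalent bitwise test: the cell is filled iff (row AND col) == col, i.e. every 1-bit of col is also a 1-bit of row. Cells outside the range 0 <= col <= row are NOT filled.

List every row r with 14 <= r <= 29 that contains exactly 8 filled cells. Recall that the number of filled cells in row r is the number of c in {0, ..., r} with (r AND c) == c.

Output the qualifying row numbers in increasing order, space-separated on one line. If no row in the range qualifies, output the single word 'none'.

Row r has 2^popcount(r) filled cells, so we need popcount(r) = log2(8) = 3.
Scan r = 14..29 and keep those with exactly 3 one-bits:
r=14=1110 popcount=3 -> KEEP
r=15=1111 popcount=4 -> skip
r=16=10000 popcount=1 -> skip
r=17=10001 popcount=2 -> skip
r=18=10010 popcount=2 -> skip
r=19=10011 popcount=3 -> KEEP
r=20=10100 popcount=2 -> skip
r=21=10101 popcount=3 -> KEEP
r=22=10110 popcount=3 -> KEEP
r=23=10111 popcount=4 -> skip
r=24=11000 popcount=2 -> skip
r=25=11001 popcount=3 -> KEEP
r=26=11010 popcount=3 -> KEEP
r=27=11011 popcount=4 -> skip
r=28=11100 popcount=3 -> KEEP
r=29=11101 popcount=4 -> skip
Kept rows: 14 19 21 22 25 26 28

Answer: 14 19 21 22 25 26 28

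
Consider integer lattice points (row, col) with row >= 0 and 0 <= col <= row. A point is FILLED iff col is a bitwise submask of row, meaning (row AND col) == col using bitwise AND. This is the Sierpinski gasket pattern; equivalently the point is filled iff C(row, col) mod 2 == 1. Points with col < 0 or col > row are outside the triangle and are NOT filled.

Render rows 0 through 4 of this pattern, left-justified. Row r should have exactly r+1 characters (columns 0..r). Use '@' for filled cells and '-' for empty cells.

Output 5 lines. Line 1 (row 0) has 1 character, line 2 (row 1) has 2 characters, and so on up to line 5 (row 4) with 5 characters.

r0=0: @
r1=1: @@
r2=10: @-@
r3=11: @@@@
r4=100: @---@

Answer: @
@@
@-@
@@@@
@---@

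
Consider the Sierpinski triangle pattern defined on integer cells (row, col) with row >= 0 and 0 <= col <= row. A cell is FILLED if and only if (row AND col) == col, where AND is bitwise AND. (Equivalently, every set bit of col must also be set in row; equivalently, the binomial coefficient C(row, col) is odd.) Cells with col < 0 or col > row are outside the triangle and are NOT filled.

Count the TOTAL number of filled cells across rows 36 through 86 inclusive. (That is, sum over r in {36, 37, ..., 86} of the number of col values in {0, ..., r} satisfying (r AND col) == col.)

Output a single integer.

Answer: 706

Derivation:
r36=100100 pc2: +4 =4
r37=100101 pc3: +8 =12
r38=100110 pc3: +8 =20
r39=100111 pc4: +16 =36
r40=101000 pc2: +4 =40
r41=101001 pc3: +8 =48
r42=101010 pc3: +8 =56
r43=101011 pc4: +16 =72
r44=101100 pc3: +8 =80
r45=101101 pc4: +16 =96
r46=101110 pc4: +16 =112
r47=101111 pc5: +32 =144
r48=110000 pc2: +4 =148
r49=110001 pc3: +8 =156
r50=110010 pc3: +8 =164
r51=110011 pc4: +16 =180
r52=110100 pc3: +8 =188
r53=110101 pc4: +16 =204
r54=110110 pc4: +16 =220
r55=110111 pc5: +32 =252
r56=111000 pc3: +8 =260
r57=111001 pc4: +16 =276
r58=111010 pc4: +16 =292
r59=111011 pc5: +32 =324
r60=111100 pc4: +16 =340
r61=111101 pc5: +32 =372
r62=111110 pc5: +32 =404
r63=111111 pc6: +64 =468
r64=1000000 pc1: +2 =470
r65=1000001 pc2: +4 =474
r66=1000010 pc2: +4 =478
r67=1000011 pc3: +8 =486
r68=1000100 pc2: +4 =490
r69=1000101 pc3: +8 =498
r70=1000110 pc3: +8 =506
r71=1000111 pc4: +16 =522
r72=1001000 pc2: +4 =526
r73=1001001 pc3: +8 =534
r74=1001010 pc3: +8 =542
r75=1001011 pc4: +16 =558
r76=1001100 pc3: +8 =566
r77=1001101 pc4: +16 =582
r78=1001110 pc4: +16 =598
r79=1001111 pc5: +32 =630
r80=1010000 pc2: +4 =634
r81=1010001 pc3: +8 =642
r82=1010010 pc3: +8 =650
r83=1010011 pc4: +16 =666
r84=1010100 pc3: +8 =674
r85=1010101 pc4: +16 =690
r86=1010110 pc4: +16 =706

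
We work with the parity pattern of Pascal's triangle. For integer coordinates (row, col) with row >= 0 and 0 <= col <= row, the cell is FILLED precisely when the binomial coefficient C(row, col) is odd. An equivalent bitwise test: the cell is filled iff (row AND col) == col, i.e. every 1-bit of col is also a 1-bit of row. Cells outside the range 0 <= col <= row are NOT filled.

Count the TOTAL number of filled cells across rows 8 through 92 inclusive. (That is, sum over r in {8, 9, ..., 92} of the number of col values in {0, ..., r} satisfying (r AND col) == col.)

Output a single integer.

Answer: 1060

Derivation:
r8=1000 pc1: +2 =2
r9=1001 pc2: +4 =6
r10=1010 pc2: +4 =10
r11=1011 pc3: +8 =18
r12=1100 pc2: +4 =22
r13=1101 pc3: +8 =30
r14=1110 pc3: +8 =38
r15=1111 pc4: +16 =54
r16=10000 pc1: +2 =56
r17=10001 pc2: +4 =60
r18=10010 pc2: +4 =64
r19=10011 pc3: +8 =72
r20=10100 pc2: +4 =76
r21=10101 pc3: +8 =84
r22=10110 pc3: +8 =92
r23=10111 pc4: +16 =108
r24=11000 pc2: +4 =112
r25=11001 pc3: +8 =120
r26=11010 pc3: +8 =128
r27=11011 pc4: +16 =144
r28=11100 pc3: +8 =152
r29=11101 pc4: +16 =168
r30=11110 pc4: +16 =184
r31=11111 pc5: +32 =216
r32=100000 pc1: +2 =218
r33=100001 pc2: +4 =222
r34=100010 pc2: +4 =226
r35=100011 pc3: +8 =234
r36=100100 pc2: +4 =238
r37=100101 pc3: +8 =246
r38=100110 pc3: +8 =254
r39=100111 pc4: +16 =270
r40=101000 pc2: +4 =274
r41=101001 pc3: +8 =282
r42=101010 pc3: +8 =290
r43=101011 pc4: +16 =306
r44=101100 pc3: +8 =314
r45=101101 pc4: +16 =330
r46=101110 pc4: +16 =346
r47=101111 pc5: +32 =378
r48=110000 pc2: +4 =382
r49=110001 pc3: +8 =390
r50=110010 pc3: +8 =398
r51=110011 pc4: +16 =414
r52=110100 pc3: +8 =422
r53=110101 pc4: +16 =438
r54=110110 pc4: +16 =454
r55=110111 pc5: +32 =486
r56=111000 pc3: +8 =494
r57=111001 pc4: +16 =510
r58=111010 pc4: +16 =526
r59=111011 pc5: +32 =558
r60=111100 pc4: +16 =574
r61=111101 pc5: +32 =606
r62=111110 pc5: +32 =638
r63=111111 pc6: +64 =702
r64=1000000 pc1: +2 =704
r65=1000001 pc2: +4 =708
r66=1000010 pc2: +4 =712
r67=1000011 pc3: +8 =720
r68=1000100 pc2: +4 =724
r69=1000101 pc3: +8 =732
r70=1000110 pc3: +8 =740
r71=1000111 pc4: +16 =756
r72=1001000 pc2: +4 =760
r73=1001001 pc3: +8 =768
r74=1001010 pc3: +8 =776
r75=1001011 pc4: +16 =792
r76=1001100 pc3: +8 =800
r77=1001101 pc4: +16 =816
r78=1001110 pc4: +16 =832
r79=1001111 pc5: +32 =864
r80=1010000 pc2: +4 =868
r81=1010001 pc3: +8 =876
r82=1010010 pc3: +8 =884
r83=1010011 pc4: +16 =900
r84=1010100 pc3: +8 =908
r85=1010101 pc4: +16 =924
r86=1010110 pc4: +16 =940
r87=1010111 pc5: +32 =972
r88=1011000 pc3: +8 =980
r89=1011001 pc4: +16 =996
r90=1011010 pc4: +16 =1012
r91=1011011 pc5: +32 =1044
r92=1011100 pc4: +16 =1060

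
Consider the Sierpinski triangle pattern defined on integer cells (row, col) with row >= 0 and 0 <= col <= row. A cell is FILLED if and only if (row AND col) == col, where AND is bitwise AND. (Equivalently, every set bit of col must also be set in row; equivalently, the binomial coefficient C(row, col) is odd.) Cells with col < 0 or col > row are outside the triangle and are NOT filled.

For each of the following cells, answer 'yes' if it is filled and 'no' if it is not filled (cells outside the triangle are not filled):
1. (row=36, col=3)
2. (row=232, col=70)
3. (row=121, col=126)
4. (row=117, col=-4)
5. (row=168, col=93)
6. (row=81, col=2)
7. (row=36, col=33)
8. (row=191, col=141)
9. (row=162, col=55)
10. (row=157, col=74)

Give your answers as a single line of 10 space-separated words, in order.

Answer: no no no no no no no yes no no

Derivation:
(36,3): row=0b100100, col=0b11, row AND col = 0b0 = 0; 0 != 3 -> empty
(232,70): row=0b11101000, col=0b1000110, row AND col = 0b1000000 = 64; 64 != 70 -> empty
(121,126): col outside [0, 121] -> not filled
(117,-4): col outside [0, 117] -> not filled
(168,93): row=0b10101000, col=0b1011101, row AND col = 0b1000 = 8; 8 != 93 -> empty
(81,2): row=0b1010001, col=0b10, row AND col = 0b0 = 0; 0 != 2 -> empty
(36,33): row=0b100100, col=0b100001, row AND col = 0b100000 = 32; 32 != 33 -> empty
(191,141): row=0b10111111, col=0b10001101, row AND col = 0b10001101 = 141; 141 == 141 -> filled
(162,55): row=0b10100010, col=0b110111, row AND col = 0b100010 = 34; 34 != 55 -> empty
(157,74): row=0b10011101, col=0b1001010, row AND col = 0b1000 = 8; 8 != 74 -> empty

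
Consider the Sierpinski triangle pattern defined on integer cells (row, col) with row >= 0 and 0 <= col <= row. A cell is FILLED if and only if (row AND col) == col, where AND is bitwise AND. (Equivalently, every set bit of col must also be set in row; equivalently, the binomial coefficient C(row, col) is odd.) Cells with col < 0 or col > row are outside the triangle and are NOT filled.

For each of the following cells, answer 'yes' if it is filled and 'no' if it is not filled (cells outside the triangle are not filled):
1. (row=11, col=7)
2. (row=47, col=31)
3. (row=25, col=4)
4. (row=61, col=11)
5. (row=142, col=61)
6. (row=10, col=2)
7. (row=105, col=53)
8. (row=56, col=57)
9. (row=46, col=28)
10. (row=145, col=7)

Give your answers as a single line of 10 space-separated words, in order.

(11,7): row=0b1011, col=0b111, row AND col = 0b11 = 3; 3 != 7 -> empty
(47,31): row=0b101111, col=0b11111, row AND col = 0b1111 = 15; 15 != 31 -> empty
(25,4): row=0b11001, col=0b100, row AND col = 0b0 = 0; 0 != 4 -> empty
(61,11): row=0b111101, col=0b1011, row AND col = 0b1001 = 9; 9 != 11 -> empty
(142,61): row=0b10001110, col=0b111101, row AND col = 0b1100 = 12; 12 != 61 -> empty
(10,2): row=0b1010, col=0b10, row AND col = 0b10 = 2; 2 == 2 -> filled
(105,53): row=0b1101001, col=0b110101, row AND col = 0b100001 = 33; 33 != 53 -> empty
(56,57): col outside [0, 56] -> not filled
(46,28): row=0b101110, col=0b11100, row AND col = 0b1100 = 12; 12 != 28 -> empty
(145,7): row=0b10010001, col=0b111, row AND col = 0b1 = 1; 1 != 7 -> empty

Answer: no no no no no yes no no no no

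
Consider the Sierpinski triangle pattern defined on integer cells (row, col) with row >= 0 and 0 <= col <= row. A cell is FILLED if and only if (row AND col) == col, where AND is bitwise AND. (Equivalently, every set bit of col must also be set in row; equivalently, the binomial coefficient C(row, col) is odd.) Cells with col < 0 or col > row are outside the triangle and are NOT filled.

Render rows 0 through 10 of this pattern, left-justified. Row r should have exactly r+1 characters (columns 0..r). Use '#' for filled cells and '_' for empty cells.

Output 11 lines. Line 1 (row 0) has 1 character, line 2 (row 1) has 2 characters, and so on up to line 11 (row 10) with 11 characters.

r0=0: #
r1=1: ##
r2=10: #_#
r3=11: ####
r4=100: #___#
r5=101: ##__##
r6=110: #_#_#_#
r7=111: ########
r8=1000: #_______#
r9=1001: ##______##
r10=1010: #_#_____#_#

Answer: #
##
#_#
####
#___#
##__##
#_#_#_#
########
#_______#
##______##
#_#_____#_#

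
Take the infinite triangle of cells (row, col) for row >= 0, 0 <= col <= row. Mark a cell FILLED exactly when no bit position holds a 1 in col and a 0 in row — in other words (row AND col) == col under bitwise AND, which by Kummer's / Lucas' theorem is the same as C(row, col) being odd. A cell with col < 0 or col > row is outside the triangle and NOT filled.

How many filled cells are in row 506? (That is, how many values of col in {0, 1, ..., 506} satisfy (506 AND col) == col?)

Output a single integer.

Answer: 128

Derivation:
506 in binary = 111111010
popcount(506) = number of 1-bits in 111111010 = 7
A col c satisfies (506 AND c) == c iff every set bit of c is also set in 506; each of the 7 set bits of 506 can independently be on or off in c.
count = 2^7 = 128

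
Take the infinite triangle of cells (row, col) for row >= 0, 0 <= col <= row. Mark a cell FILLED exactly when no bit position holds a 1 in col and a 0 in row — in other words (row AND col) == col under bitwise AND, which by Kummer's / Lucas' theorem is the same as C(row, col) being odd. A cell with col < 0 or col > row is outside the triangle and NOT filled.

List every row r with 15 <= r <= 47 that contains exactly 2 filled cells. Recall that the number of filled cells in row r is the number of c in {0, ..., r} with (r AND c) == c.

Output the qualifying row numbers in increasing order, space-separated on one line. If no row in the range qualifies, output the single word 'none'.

Row r has 2^popcount(r) filled cells, so we need popcount(r) = log2(2) = 1.
Scan r = 15..47 and keep those with exactly 1 one-bits:
r=15=1111 popcount=4 -> skip
r=16=10000 popcount=1 -> KEEP
r=17=10001 popcount=2 -> skip
r=18=10010 popcount=2 -> skip
r=19=10011 popcount=3 -> skip
r=20=10100 popcount=2 -> skip
r=21=10101 popcount=3 -> skip
r=22=10110 popcount=3 -> skip
r=23=10111 popcount=4 -> skip
r=24=11000 popcount=2 -> skip
r=25=11001 popcount=3 -> skip
r=26=11010 popcount=3 -> skip
r=27=11011 popcount=4 -> skip
r=28=11100 popcount=3 -> skip
r=29=11101 popcount=4 -> skip
r=30=11110 popcount=4 -> skip
r=31=11111 popcount=5 -> skip
r=32=100000 popcount=1 -> KEEP
r=33=100001 popcount=2 -> skip
r=34=100010 popcount=2 -> skip
r=35=100011 popcount=3 -> skip
r=36=100100 popcount=2 -> skip
r=37=100101 popcount=3 -> skip
r=38=100110 popcount=3 -> skip
r=39=100111 popcount=4 -> skip
r=40=101000 popcount=2 -> skip
r=41=101001 popcount=3 -> skip
r=42=101010 popcount=3 -> skip
r=43=101011 popcount=4 -> skip
r=44=101100 popcount=3 -> skip
r=45=101101 popcount=4 -> skip
r=46=101110 popcount=4 -> skip
r=47=101111 popcount=5 -> skip
Kept rows: 16 32

Answer: 16 32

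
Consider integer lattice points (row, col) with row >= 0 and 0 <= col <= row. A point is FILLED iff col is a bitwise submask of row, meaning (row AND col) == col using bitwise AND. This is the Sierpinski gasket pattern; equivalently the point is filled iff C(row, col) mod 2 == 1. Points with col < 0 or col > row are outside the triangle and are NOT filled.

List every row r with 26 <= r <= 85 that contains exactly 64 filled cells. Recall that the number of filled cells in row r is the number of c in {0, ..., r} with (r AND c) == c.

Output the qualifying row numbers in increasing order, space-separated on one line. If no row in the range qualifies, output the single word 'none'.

Answer: 63

Derivation:
Row r has 2^popcount(r) filled cells, so we need popcount(r) = log2(64) = 6.
Scan r = 26..85 and keep those with exactly 6 one-bits:
r=26=11010 popcount=3 -> skip
r=27=11011 popcount=4 -> skip
r=28=11100 popcount=3 -> skip
r=29=11101 popcount=4 -> skip
r=30=11110 popcount=4 -> skip
r=31=11111 popcount=5 -> skip
r=32=100000 popcount=1 -> skip
r=33=100001 popcount=2 -> skip
r=34=100010 popcount=2 -> skip
r=35=100011 popcount=3 -> skip
r=36=100100 popcount=2 -> skip
r=37=100101 popcount=3 -> skip
r=38=100110 popcount=3 -> skip
r=39=100111 popcount=4 -> skip
r=40=101000 popcount=2 -> skip
r=41=101001 popcount=3 -> skip
r=42=101010 popcount=3 -> skip
r=43=101011 popcount=4 -> skip
r=44=101100 popcount=3 -> skip
r=45=101101 popcount=4 -> skip
r=46=101110 popcount=4 -> skip
r=47=101111 popcount=5 -> skip
r=48=110000 popcount=2 -> skip
r=49=110001 popcount=3 -> skip
r=50=110010 popcount=3 -> skip
r=51=110011 popcount=4 -> skip
r=52=110100 popcount=3 -> skip
r=53=110101 popcount=4 -> skip
r=54=110110 popcount=4 -> skip
r=55=110111 popcount=5 -> skip
r=56=111000 popcount=3 -> skip
r=57=111001 popcount=4 -> skip
r=58=111010 popcount=4 -> skip
r=59=111011 popcount=5 -> skip
r=60=111100 popcount=4 -> skip
r=61=111101 popcount=5 -> skip
r=62=111110 popcount=5 -> skip
r=63=111111 popcount=6 -> KEEP
r=64=1000000 popcount=1 -> skip
r=65=1000001 popcount=2 -> skip
r=66=1000010 popcount=2 -> skip
r=67=1000011 popcount=3 -> skip
r=68=1000100 popcount=2 -> skip
r=69=1000101 popcount=3 -> skip
r=70=1000110 popcount=3 -> skip
r=71=1000111 popcount=4 -> skip
r=72=1001000 popcount=2 -> skip
r=73=1001001 popcount=3 -> skip
r=74=1001010 popcount=3 -> skip
r=75=1001011 popcount=4 -> skip
r=76=1001100 popcount=3 -> skip
r=77=1001101 popcount=4 -> skip
r=78=1001110 popcount=4 -> skip
r=79=1001111 popcount=5 -> skip
r=80=1010000 popcount=2 -> skip
r=81=1010001 popcount=3 -> skip
r=82=1010010 popcount=3 -> skip
r=83=1010011 popcount=4 -> skip
r=84=1010100 popcount=3 -> skip
r=85=1010101 popcount=4 -> skip
Kept rows: 63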